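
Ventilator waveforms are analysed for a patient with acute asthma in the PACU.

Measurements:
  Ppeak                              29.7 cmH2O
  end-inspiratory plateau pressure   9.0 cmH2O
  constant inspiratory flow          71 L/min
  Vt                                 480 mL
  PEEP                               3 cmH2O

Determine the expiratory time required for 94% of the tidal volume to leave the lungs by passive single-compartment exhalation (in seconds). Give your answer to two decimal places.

3.94

Flow: 71 L/min ÷ 60 = 1.1833 L/s.
R = (PIP − Pplat)/V̇ = (29.7 − 9.0) / 1.1833 = 20.7/1.1833 = 17.493 cmH2O·s/L.
C = Vt/(Pplat − PEEP) = 480.0 / (9.0 − 3) = 480.0/6.0 = 80.0 mL/cmH2O.
τ = R × C = 17.493 × 0.08 L/cmH2O = 1.399 s.
t = −τ·ln(1 − 0.94) = −1.399·ln(0.06) = 3.936 s.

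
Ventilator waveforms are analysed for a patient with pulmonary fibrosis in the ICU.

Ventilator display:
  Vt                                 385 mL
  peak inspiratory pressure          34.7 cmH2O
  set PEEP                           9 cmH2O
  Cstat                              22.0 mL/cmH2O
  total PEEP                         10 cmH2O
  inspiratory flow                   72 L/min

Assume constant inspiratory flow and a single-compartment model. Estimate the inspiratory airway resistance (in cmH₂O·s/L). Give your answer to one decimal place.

6.0

Flow: 72 L/min ÷ 60 = 1.2 L/s.
Total PEEP = 10 cmH2O (set 9 + intrinsic 1); this is the baseline alveolar pressure.
Equation of motion (constant flow): PIP = Vt/C + R·V̇ + PEEP.
R·V̇ = PIP − Vt/C − PEEP = 34.7 − 385/22.0 − 10 = 34.7 − 17.5 − 10 = 7.2 cmH2O.
R = 7.2 / 1.2 = 6.0 cmH2O·s/L.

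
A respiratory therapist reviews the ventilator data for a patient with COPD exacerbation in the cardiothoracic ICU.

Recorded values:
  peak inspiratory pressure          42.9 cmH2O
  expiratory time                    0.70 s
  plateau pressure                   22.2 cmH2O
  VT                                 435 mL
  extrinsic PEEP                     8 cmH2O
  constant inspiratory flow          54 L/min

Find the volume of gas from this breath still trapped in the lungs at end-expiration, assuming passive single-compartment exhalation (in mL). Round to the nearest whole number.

Flow: 54 L/min ÷ 60 = 0.9 L/s.
R = (PIP − Pplat)/V̇ = (42.9 − 22.2) / 0.9 = 20.7/0.9 = 23.0 cmH2O·s/L.
C = Vt/(Pplat − PEEP) = 435.0 / (22.2 − 8) = 435.0/14.2 = 30.634 mL/cmH2O.
τ = R × C = 23.0 × 0.03063 L/cmH2O = 0.7045 s.
Fraction remaining = e^(−Te/τ) = e^(−0.70/0.7045) = 0.3702.
Trapped volume = 435.0 × 0.3702 = 161.04 mL.

161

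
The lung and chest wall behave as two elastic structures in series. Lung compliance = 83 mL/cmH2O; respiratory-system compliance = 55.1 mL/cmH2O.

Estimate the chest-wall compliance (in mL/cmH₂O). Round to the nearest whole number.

164

1/Ccw = 1/Crs − 1/CL.
1/Ccw = 1/55.1 − 1/83 = 0.006101.
Ccw = 163.91 mL/cmH2O.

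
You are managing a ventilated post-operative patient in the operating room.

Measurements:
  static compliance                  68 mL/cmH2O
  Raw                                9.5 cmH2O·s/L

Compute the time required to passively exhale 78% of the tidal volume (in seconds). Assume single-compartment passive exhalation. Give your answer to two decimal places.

0.98

τ = R × C = 9.5 × 68 mL/cmH2O = 9.5 × 0.068 L/cmH2O = 0.646 s.
Exhaled fraction f = 1 − e^(−t/τ) → t = −τ·ln(1 − f) = −0.646·ln(0.22) = 0.9781 s.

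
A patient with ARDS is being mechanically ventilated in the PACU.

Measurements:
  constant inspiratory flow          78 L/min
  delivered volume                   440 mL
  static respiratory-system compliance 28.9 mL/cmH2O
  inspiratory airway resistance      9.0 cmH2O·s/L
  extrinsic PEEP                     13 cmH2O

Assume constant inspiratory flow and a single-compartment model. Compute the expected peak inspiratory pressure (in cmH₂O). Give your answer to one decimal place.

Flow: 78 L/min ÷ 60 = 1.3 L/s.
Equation of motion (constant flow): PIP = Vt/C + R·V̇ + PEEP.
PIP = 440/28.9 + 9.0×1.3 + 13 = 15.225 + 11.7 + 13 = 39.925 cmH2O.

39.9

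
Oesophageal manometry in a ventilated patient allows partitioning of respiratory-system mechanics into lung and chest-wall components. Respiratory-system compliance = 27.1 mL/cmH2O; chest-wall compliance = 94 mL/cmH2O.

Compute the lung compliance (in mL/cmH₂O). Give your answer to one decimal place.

1/CL = 1/Crs − 1/Ccw.
1/CL = 1/27.1 − 1/94 = 0.02626.
CL = 38.081 mL/cmH2O.

38.1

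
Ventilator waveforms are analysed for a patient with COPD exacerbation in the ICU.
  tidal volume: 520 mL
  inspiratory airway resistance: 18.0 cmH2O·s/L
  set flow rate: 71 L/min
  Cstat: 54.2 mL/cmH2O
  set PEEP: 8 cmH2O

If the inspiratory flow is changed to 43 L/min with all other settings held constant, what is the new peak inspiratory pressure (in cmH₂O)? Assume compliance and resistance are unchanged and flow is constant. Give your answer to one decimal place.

Flow: 71 L/min ÷ 60 = 1.1833 L/s.
New flow: 43 L/min ÷ 60 = 0.7167 L/s.
PIP = Vt/C + R·V̇ + PEEP (constant-flow equation of motion).
Only the resistive term changes: ΔPIP = R × ΔV̇ = 18.0 × (0.7167 − 1.1833) = 18.0 × -0.4666 = -8.399 cmH2O.
Original PIP = 520/54.2 + 18.0×1.1833 + 8 = 38.893 cmH2O; new PIP = 38.893 + (-8.399) = 30.494 cmH2O.

30.5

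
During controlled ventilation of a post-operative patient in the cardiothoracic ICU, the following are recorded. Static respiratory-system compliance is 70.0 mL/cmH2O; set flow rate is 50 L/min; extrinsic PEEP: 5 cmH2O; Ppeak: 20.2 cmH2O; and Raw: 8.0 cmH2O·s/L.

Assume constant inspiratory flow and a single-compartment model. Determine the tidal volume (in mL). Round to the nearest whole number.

597

Flow: 50 L/min ÷ 60 = 0.8333 L/s.
Equation of motion (constant flow): PIP = Vt/C + R·V̇ + PEEP.
Vt/C = PIP − R·V̇ − PEEP = 20.2 − 6.666 − 5 = 8.534 cmH2O.
Vt = C × 8.534 = 70.0 × 8.534 = 597.38 mL.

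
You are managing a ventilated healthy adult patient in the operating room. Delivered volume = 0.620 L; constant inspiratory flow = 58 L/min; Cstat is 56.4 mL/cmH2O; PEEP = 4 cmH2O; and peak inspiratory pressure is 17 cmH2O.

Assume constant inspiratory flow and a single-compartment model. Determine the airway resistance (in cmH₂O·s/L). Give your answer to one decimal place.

Flow: 58 L/min ÷ 60 = 0.9667 L/s.
Equation of motion (constant flow): PIP = Vt/C + R·V̇ + PEEP.
R·V̇ = PIP − Vt/C − PEEP = 17 − 620/56.4 − 4 = 17 − 10.993 − 4 = 2.007 cmH2O.
R = 2.007 / 0.9667 = 2.076 cmH2O·s/L.

2.1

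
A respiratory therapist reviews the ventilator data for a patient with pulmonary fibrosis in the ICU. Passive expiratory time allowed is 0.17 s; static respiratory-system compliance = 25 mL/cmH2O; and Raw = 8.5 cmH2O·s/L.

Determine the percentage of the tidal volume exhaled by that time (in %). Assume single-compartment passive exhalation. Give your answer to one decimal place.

τ = R × C = 8.5 × 25 mL/cmH2O = 8.5 × 0.025 L/cmH2O = 0.2125 s.
Passive exhalation: V(t)/V₀ = e^(−t/τ) = e^(−0.17/0.2125) = 0.4493.
Fraction exhaled = 1 − 0.4493 = 0.5507 → 55.07%.

55.1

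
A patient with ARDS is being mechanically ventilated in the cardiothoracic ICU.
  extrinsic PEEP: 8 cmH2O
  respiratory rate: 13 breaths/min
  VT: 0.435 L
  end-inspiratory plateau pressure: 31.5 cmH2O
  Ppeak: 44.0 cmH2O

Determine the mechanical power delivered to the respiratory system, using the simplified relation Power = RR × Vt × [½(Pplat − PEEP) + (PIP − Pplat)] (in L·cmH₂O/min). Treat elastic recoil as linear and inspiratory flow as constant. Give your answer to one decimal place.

137.1

Per-breath work = Vt × [½(Pplat−PEEP) + (PIP−Pplat)] = 0.435 × [0.5×23.5 + 12.5] = 0.435 × 24.25 = 10.549 L·cmH2O.
Power = 13 × 10.549 = 137.14 L·cmH2O/min.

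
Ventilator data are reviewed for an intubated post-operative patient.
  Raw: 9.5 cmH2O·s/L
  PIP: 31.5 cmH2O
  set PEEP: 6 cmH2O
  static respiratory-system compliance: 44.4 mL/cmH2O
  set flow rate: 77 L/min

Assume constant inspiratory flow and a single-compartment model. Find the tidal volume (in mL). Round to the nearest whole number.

591

Flow: 77 L/min ÷ 60 = 1.2833 L/s.
Equation of motion (constant flow): PIP = Vt/C + R·V̇ + PEEP.
Vt/C = PIP − R·V̇ − PEEP = 31.5 − 12.191 − 6 = 13.309 cmH2O.
Vt = C × 13.309 = 44.4 × 13.309 = 590.92 mL.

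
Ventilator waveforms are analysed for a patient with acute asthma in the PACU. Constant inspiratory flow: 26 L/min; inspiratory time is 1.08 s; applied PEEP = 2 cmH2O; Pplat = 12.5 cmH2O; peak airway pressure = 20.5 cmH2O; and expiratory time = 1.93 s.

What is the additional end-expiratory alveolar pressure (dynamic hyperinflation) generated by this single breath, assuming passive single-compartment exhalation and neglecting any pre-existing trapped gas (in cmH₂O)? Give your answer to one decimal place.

Flow: 26 L/min ÷ 60 = 0.4333 L/s.
Vt = flow × Ti = 0.4333 L/s × 1.08 s × 1000 mL/L = 467.96 mL.
R = (PIP − Pplat)/V̇ = (20.5 − 12.5) / 0.4333 = 8.0/0.4333 = 18.463 cmH2O·s/L.
C = Vt/(Pplat − PEEP) = 467.96 / (12.5 − 2) = 467.96/10.5 = 44.568 mL/cmH2O.
τ = R × C = 18.463 × 0.04457 L/cmH2O = 0.8229 s.
Fraction remaining = e^(−Te/τ) = e^(−1.93/0.8229) = 0.09581; trapped volume = 467.96 × 0.09581 = 44.835 mL.
Additional alveolar pressure from trapping ≈ V_trapped / C = 44.835 / 44.568 = 1.006 cmH2O.

1.0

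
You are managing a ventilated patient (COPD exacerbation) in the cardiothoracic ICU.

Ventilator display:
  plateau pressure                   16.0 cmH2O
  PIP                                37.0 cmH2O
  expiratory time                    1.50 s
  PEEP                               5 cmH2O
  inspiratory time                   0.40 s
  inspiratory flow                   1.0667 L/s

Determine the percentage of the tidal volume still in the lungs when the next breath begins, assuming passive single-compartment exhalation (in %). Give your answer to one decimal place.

Vt = flow × Ti = 1.0667 L/s × 0.40 s × 1000 mL/L = 426.68 mL.
R = (PIP − Pplat)/V̇ = (37.0 − 16.0) / 1.0667 = 21.0/1.0667 = 19.687 cmH2O·s/L.
C = Vt/(Pplat − PEEP) = 426.68 / (16.0 − 5) = 426.68/11.0 = 38.789 mL/cmH2O.
τ = R × C = 19.687 × 0.03879 L/cmH2O = 0.7637 s.
Fraction remaining at end-expiration = e^(−Te/τ) = e^(−1.50/0.7637) = 0.1403 → 14.03%.

14.0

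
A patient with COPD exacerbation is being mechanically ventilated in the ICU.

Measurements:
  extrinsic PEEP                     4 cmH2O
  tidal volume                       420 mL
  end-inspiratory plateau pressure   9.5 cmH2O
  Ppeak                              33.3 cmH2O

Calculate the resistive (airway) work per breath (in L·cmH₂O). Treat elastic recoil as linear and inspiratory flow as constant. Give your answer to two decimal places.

10.00

With constant inspiratory flow the resistive pressure is constant at PIP − Pplat = 33.3 − 9.5 = 23.8 cmH2O, so resistive work = 23.8 × 0.420 = 9.996 L·cmH2O.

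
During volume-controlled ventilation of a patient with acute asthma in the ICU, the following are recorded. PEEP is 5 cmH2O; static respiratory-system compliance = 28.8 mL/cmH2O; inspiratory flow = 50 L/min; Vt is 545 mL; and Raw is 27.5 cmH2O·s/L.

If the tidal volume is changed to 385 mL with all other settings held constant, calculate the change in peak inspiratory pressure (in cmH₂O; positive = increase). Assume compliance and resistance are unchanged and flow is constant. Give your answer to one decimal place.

PIP = Vt/C + R·V̇ + PEEP (constant-flow equation of motion).
Only the elastic term changes: ΔPIP = ΔVt / C = (385 − 545) / 28.8 = -5.556 cmH2O.

-5.6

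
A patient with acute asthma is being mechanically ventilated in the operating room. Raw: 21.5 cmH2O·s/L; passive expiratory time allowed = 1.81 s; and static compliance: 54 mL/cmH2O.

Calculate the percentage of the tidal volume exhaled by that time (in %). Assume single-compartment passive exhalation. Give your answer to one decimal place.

τ = R × C = 21.5 × 54 mL/cmH2O = 21.5 × 0.054 L/cmH2O = 1.161 s.
Passive exhalation: V(t)/V₀ = e^(−t/τ) = e^(−1.81/1.161) = 0.2103.
Fraction exhaled = 1 − 0.2103 = 0.7897 → 78.97%.

79.0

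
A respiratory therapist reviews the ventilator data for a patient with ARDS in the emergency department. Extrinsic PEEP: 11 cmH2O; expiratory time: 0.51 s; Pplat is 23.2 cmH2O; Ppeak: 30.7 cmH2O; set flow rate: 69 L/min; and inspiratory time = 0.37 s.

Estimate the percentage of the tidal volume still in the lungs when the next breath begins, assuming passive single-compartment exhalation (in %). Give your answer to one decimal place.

10.6

Flow: 69 L/min ÷ 60 = 1.15 L/s.
Vt = flow × Ti = 1.15 L/s × 0.37 s × 1000 mL/L = 425.5 mL.
R = (PIP − Pplat)/V̇ = (30.7 − 23.2) / 1.15 = 7.5/1.15 = 6.522 cmH2O·s/L.
C = Vt/(Pplat − PEEP) = 425.5 / (23.2 − 11) = 425.5/12.2 = 34.877 mL/cmH2O.
τ = R × C = 6.522 × 0.03488 L/cmH2O = 0.2275 s.
Fraction remaining at end-expiration = e^(−Te/τ) = e^(−0.51/0.2275) = 0.1063 → 10.63%.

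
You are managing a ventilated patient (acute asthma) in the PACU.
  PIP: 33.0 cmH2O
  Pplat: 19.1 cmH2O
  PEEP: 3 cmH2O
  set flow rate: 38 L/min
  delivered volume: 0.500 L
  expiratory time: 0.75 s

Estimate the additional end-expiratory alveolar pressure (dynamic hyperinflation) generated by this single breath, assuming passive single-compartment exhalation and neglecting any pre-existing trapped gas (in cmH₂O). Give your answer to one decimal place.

Flow: 38 L/min ÷ 60 = 0.6333 L/s.
R = (PIP − Pplat)/V̇ = (33.0 − 19.1) / 0.6333 = 13.9/0.6333 = 21.949 cmH2O·s/L.
C = Vt/(Pplat − PEEP) = 500.0 / (19.1 − 3) = 500.0/16.1 = 31.056 mL/cmH2O.
τ = R × C = 21.949 × 0.03106 L/cmH2O = 0.6817 s.
Fraction remaining = e^(−Te/τ) = e^(−0.75/0.6817) = 0.3328; trapped volume = 500.0 × 0.3328 = 166.4 mL.
Additional alveolar pressure from trapping ≈ V_trapped / C = 166.4 / 31.056 = 5.358 cmH2O.

5.4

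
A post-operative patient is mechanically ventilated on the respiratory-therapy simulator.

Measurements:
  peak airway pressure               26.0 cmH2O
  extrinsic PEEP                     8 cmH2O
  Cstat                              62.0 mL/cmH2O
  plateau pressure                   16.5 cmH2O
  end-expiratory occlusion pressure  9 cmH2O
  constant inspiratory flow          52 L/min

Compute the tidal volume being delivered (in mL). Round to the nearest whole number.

End-expiratory occlusion gives total PEEP = 9 cmH2O (intrinsic PEEP = 9 − 8 = 1). Use total PEEP for the elastic gradient.
Vt = Cstat × (Pplat − PEEPtotal) = 62.0 × (16.5 − 9) = 62.0 × 7.5 = 465.0 mL.

465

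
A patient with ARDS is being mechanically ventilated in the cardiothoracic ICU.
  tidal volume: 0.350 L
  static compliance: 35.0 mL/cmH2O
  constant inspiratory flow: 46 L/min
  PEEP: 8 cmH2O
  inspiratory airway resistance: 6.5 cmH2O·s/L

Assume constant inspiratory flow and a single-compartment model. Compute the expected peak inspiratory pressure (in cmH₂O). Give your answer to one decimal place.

23.0

Flow: 46 L/min ÷ 60 = 0.7667 L/s.
Equation of motion (constant flow): PIP = Vt/C + R·V̇ + PEEP.
PIP = 350/35.0 + 6.5×0.7667 + 8 = 10.0 + 4.984 + 8 = 22.984 cmH2O.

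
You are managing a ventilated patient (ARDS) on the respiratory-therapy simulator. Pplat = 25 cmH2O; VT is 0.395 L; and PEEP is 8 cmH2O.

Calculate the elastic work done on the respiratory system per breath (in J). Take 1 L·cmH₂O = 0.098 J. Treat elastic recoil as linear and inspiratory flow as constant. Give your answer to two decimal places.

0.33

Elastic work ≈ ½ × (Pplat − PEEP) × Vt = 0.5 × (25 − 8) × 0.395 L = 0.5 × 17.0 × 0.395 = 3.358 L·cmH2O.
× 0.098 J/(L·cmH2O) → 0.3291 J.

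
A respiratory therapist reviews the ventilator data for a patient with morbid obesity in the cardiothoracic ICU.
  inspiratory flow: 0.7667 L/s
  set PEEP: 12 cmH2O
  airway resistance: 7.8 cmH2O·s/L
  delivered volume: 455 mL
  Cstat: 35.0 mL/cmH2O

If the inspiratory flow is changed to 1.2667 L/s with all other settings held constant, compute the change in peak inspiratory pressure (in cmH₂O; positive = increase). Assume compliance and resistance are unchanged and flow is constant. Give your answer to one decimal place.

PIP = Vt/C + R·V̇ + PEEP (constant-flow equation of motion).
Only the resistive term changes: ΔPIP = R × ΔV̇ = 7.8 × (1.2667 − 0.7667) = 7.8 × 0.5 = 3.9 cmH2O.

3.9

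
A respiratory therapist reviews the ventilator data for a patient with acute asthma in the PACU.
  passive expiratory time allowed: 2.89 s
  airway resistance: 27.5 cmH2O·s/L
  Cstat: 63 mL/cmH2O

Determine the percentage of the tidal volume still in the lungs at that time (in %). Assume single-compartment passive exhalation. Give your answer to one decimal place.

τ = R × C = 27.5 × 63 mL/cmH2O = 27.5 × 0.063 L/cmH2O = 1.733 s.
Passive exhalation: V(t)/V₀ = e^(−t/τ) = e^(−2.89/1.733) = 0.1887.
Fraction remaining = 0.1887 → 18.87%.

18.9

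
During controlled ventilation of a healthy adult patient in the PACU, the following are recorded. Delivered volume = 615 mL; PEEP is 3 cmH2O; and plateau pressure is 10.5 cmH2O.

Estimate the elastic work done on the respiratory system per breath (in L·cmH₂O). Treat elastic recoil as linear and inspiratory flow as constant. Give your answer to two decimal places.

2.31

Elastic work ≈ ½ × (Pplat − PEEP) × Vt = 0.5 × (10.5 − 3) × 0.615 L = 0.5 × 7.5 × 0.615 = 2.306 L·cmH2O.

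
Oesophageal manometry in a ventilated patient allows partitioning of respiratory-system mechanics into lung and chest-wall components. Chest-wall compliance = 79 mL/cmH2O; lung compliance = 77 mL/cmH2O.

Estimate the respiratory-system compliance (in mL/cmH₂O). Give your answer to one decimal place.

Lung and chest wall are elastances in series: 1/Crs = 1/CL + 1/Ccw.
1/Crs = 1/77 + 1/79 = 0.02565.
Crs = 38.986 mL/cmH2O.

39.0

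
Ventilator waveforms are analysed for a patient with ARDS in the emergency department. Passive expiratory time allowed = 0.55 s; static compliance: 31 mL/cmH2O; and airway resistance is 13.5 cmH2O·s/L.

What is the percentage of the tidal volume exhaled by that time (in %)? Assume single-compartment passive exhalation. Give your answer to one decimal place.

τ = R × C = 13.5 × 31 mL/cmH2O = 13.5 × 0.031 L/cmH2O = 0.4185 s.
Passive exhalation: V(t)/V₀ = e^(−t/τ) = e^(−0.55/0.4185) = 0.2687.
Fraction exhaled = 1 − 0.2687 = 0.7313 → 73.13%.

73.1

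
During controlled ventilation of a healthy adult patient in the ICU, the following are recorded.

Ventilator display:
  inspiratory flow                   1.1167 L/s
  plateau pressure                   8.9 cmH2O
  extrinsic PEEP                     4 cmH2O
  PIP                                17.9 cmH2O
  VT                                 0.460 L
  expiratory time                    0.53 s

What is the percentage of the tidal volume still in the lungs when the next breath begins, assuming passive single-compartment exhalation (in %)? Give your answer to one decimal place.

49.6

R = (PIP − Pplat)/V̇ = (17.9 − 8.9) / 1.1167 = 9.0/1.1167 = 8.059 cmH2O·s/L.
C = Vt/(Pplat − PEEP) = 460.0 / (8.9 − 4) = 460.0/4.9 = 93.878 mL/cmH2O.
τ = R × C = 8.059 × 0.09388 L/cmH2O = 0.7566 s.
Fraction remaining at end-expiration = e^(−Te/τ) = e^(−0.53/0.7566) = 0.4963 → 49.63%.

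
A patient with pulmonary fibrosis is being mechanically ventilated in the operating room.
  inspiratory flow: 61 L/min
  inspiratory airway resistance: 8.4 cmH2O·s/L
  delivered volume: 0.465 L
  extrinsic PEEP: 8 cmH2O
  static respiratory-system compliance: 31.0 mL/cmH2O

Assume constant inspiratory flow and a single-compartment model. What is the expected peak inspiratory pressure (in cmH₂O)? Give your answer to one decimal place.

31.5

Flow: 61 L/min ÷ 60 = 1.0167 L/s.
Equation of motion (constant flow): PIP = Vt/C + R·V̇ + PEEP.
PIP = 465/31.0 + 8.4×1.0167 + 8 = 15.0 + 8.54 + 8 = 31.54 cmH2O.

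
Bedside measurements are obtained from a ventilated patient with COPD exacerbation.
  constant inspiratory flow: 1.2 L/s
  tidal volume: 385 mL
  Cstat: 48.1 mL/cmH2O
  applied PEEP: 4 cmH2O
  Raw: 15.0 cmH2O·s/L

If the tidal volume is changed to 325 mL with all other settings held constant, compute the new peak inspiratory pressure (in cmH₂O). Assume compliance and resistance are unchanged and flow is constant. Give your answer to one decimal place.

PIP = Vt/C + R·V̇ + PEEP (constant-flow equation of motion).
Only the elastic term changes: ΔPIP = ΔVt / C = (325 − 385) / 48.1 = -1.247 cmH2O.
Original PIP = 385/48.1 + 15.0×1.2 + 4 = 30.004 cmH2O; new PIP = 30.004 + (-1.247) = 28.757 cmH2O.

28.8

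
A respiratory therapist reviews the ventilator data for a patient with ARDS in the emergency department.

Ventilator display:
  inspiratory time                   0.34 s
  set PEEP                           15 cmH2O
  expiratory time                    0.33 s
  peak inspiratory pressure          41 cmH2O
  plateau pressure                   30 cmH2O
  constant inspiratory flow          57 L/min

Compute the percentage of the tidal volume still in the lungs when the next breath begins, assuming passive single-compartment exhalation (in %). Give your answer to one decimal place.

26.6

Flow: 57 L/min ÷ 60 = 0.95 L/s.
Vt = flow × Ti = 0.95 L/s × 0.34 s × 1000 mL/L = 323.0 mL.
R = (PIP − Pplat)/V̇ = (41 − 30) / 0.95 = 11.0/0.95 = 11.579 cmH2O·s/L.
C = Vt/(Pplat − PEEP) = 323.0 / (30 − 15) = 323.0/15.0 = 21.533 mL/cmH2O.
τ = R × C = 11.579 × 0.02153 L/cmH2O = 0.2493 s.
Fraction remaining at end-expiration = e^(−Te/τ) = e^(−0.33/0.2493) = 0.2661 → 26.61%.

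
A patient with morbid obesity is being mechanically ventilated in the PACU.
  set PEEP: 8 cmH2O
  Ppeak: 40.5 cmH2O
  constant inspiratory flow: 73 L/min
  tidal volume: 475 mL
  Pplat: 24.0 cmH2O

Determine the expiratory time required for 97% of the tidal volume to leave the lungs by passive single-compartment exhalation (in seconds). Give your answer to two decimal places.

Flow: 73 L/min ÷ 60 = 1.2167 L/s.
R = (PIP − Pplat)/V̇ = (40.5 − 24.0) / 1.2167 = 16.5/1.2167 = 13.561 cmH2O·s/L.
C = Vt/(Pplat − PEEP) = 475.0 / (24.0 − 8) = 475.0/16.0 = 29.688 mL/cmH2O.
τ = R × C = 13.561 × 0.02969 L/cmH2O = 0.4026 s.
t = −τ·ln(1 − 0.97) = −0.4026·ln(0.03) = 1.412 s.

1.41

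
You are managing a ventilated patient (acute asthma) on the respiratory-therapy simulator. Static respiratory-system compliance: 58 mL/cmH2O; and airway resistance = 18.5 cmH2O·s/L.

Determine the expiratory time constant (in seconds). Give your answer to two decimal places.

1.07

τ = R × C = 18.5 × 58 mL/cmH2O = 18.5 × 0.058 L/cmH2O = 1.073 s.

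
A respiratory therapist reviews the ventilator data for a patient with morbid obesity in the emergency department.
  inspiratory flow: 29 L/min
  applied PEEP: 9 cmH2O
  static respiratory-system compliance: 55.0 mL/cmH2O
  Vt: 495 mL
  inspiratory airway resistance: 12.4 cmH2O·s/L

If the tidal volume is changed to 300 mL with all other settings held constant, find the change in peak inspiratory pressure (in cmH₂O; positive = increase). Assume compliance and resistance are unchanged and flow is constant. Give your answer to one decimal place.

PIP = Vt/C + R·V̇ + PEEP (constant-flow equation of motion).
Only the elastic term changes: ΔPIP = ΔVt / C = (300 − 495) / 55.0 = -3.545 cmH2O.

-3.5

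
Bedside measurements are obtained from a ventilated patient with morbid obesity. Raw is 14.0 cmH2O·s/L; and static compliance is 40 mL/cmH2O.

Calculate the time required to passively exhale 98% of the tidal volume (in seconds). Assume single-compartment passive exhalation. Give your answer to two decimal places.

2.19

τ = R × C = 14.0 × 40 mL/cmH2O = 14.0 × 0.040 L/cmH2O = 0.56 s.
Exhaled fraction f = 1 − e^(−t/τ) → t = −τ·ln(1 − f) = −0.56·ln(0.02) = 2.191 s.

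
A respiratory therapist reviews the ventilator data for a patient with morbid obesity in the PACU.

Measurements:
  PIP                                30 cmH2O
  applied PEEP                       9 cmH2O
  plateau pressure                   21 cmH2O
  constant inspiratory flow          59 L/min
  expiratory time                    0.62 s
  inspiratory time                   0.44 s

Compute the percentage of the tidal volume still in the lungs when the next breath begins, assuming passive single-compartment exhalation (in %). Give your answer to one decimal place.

Flow: 59 L/min ÷ 60 = 0.9833 L/s.
Vt = flow × Ti = 0.9833 L/s × 0.44 s × 1000 mL/L = 432.65 mL.
R = (PIP − Pplat)/V̇ = (30 − 21) / 0.9833 = 9.0/0.9833 = 9.153 cmH2O·s/L.
C = Vt/(Pplat − PEEP) = 432.65 / (21 − 9) = 432.65/12.0 = 36.054 mL/cmH2O.
τ = R × C = 9.153 × 0.03605 L/cmH2O = 0.33 s.
Fraction remaining at end-expiration = e^(−Te/τ) = e^(−0.62/0.33) = 0.1528 → 15.28%.

15.3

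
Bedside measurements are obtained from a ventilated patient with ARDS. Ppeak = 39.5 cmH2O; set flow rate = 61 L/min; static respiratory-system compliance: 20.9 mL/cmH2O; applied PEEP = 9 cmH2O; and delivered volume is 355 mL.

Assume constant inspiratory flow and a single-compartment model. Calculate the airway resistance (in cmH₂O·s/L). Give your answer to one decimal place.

Flow: 61 L/min ÷ 60 = 1.0167 L/s.
Equation of motion (constant flow): PIP = Vt/C + R·V̇ + PEEP.
R·V̇ = PIP − Vt/C − PEEP = 39.5 − 355/20.9 − 9 = 39.5 − 16.986 − 9 = 13.514 cmH2O.
R = 13.514 / 1.0167 = 13.292 cmH2O·s/L.

13.3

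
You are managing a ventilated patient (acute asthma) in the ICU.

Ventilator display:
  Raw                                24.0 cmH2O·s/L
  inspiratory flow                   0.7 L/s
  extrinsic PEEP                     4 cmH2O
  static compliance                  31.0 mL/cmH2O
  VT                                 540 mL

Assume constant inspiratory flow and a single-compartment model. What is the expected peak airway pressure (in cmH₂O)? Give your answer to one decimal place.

38.2

Equation of motion (constant flow): PIP = Vt/C + R·V̇ + PEEP.
PIP = 540/31.0 + 24.0×0.7 + 4 = 17.419 + 16.8 + 4 = 38.219 cmH2O.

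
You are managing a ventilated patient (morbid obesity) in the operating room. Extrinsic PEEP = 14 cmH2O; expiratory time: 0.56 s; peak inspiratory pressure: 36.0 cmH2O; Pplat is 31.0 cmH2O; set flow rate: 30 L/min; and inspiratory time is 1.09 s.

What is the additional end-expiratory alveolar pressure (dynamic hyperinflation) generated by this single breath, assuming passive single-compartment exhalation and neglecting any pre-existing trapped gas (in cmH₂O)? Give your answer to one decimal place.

Flow: 30 L/min ÷ 60 = 0.5 L/s.
Vt = flow × Ti = 0.5 L/s × 1.09 s × 1000 mL/L = 545.0 mL.
R = (PIP − Pplat)/V̇ = (36.0 − 31.0) / 0.5 = 5.0/0.5 = 10.0 cmH2O·s/L.
C = Vt/(Pplat − PEEP) = 545.0 / (31.0 − 14) = 545.0/17.0 = 32.059 mL/cmH2O.
τ = R × C = 10.0 × 0.03206 L/cmH2O = 0.3206 s.
Fraction remaining = e^(−Te/τ) = e^(−0.56/0.3206) = 0.1743; trapped volume = 545.0 × 0.1743 = 94.994 mL.
Additional alveolar pressure from trapping ≈ V_trapped / C = 94.994 / 32.059 = 2.963 cmH2O.

3.0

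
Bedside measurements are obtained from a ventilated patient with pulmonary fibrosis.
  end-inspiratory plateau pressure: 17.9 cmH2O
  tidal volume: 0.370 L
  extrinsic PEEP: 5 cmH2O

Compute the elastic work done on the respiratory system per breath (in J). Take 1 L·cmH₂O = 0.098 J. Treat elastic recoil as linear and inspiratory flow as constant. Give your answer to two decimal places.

Elastic work ≈ ½ × (Pplat − PEEP) × Vt = 0.5 × (17.9 − 5) × 0.370 L = 0.5 × 12.9 × 0.370 = 2.387 L·cmH2O.
× 0.098 J/(L·cmH2O) → 0.2339 J.

0.23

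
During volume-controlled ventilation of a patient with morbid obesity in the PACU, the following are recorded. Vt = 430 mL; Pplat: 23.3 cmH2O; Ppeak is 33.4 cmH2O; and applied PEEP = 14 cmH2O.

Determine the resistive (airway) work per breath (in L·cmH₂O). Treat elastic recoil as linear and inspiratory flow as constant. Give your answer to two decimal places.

4.34

With constant inspiratory flow the resistive pressure is constant at PIP − Pplat = 33.4 − 23.3 = 10.1 cmH2O, so resistive work = 10.1 × 0.430 = 4.343 L·cmH2O.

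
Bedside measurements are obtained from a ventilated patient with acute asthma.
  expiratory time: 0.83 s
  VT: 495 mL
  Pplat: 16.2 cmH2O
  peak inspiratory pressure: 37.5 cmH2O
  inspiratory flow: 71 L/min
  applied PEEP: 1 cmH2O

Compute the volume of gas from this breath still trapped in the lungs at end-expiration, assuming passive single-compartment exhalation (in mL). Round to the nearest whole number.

Flow: 71 L/min ÷ 60 = 1.1833 L/s.
R = (PIP − Pplat)/V̇ = (37.5 − 16.2) / 1.1833 = 21.3/1.1833 = 18.001 cmH2O·s/L.
C = Vt/(Pplat − PEEP) = 495.0 / (16.2 − 1) = 495.0/15.2 = 32.566 mL/cmH2O.
τ = R × C = 18.001 × 0.03257 L/cmH2O = 0.5863 s.
Fraction remaining = e^(−Te/τ) = e^(−0.83/0.5863) = 0.2428.
Trapped volume = 495.0 × 0.2428 = 120.19 mL.

120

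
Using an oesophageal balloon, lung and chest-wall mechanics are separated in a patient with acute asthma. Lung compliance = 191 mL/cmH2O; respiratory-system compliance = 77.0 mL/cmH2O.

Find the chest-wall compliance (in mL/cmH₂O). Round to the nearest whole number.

1/Ccw = 1/Crs − 1/CL.
1/Ccw = 1/77.0 − 1/191 = 0.007751.
Ccw = 129.02 mL/cmH2O.

129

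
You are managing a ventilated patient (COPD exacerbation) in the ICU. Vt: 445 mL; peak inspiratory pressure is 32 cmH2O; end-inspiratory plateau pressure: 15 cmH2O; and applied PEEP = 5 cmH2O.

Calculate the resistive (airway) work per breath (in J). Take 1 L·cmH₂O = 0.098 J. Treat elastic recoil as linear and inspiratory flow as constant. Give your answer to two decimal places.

0.74

With constant inspiratory flow the resistive pressure is constant at PIP − Pplat = 32 − 15 = 17.0 cmH2O, so resistive work = 17.0 × 0.445 = 7.565 L·cmH2O.
× 0.098 J/(L·cmH2O) → 0.7414 J.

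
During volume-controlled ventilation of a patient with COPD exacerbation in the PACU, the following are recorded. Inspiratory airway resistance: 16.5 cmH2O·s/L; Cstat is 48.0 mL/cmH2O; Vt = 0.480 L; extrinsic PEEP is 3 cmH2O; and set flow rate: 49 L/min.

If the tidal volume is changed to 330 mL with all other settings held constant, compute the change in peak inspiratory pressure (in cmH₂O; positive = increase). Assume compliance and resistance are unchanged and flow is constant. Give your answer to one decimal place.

-3.1

PIP = Vt/C + R·V̇ + PEEP (constant-flow equation of motion).
Only the elastic term changes: ΔPIP = ΔVt / C = (330 − 480) / 48.0 = -3.125 cmH2O.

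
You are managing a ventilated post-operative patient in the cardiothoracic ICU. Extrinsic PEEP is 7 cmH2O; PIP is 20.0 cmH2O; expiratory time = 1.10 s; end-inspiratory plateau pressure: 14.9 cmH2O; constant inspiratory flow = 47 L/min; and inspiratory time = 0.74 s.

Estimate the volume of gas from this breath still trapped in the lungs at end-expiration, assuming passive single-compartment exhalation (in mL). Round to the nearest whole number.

58

Flow: 47 L/min ÷ 60 = 0.7833 L/s.
Vt = flow × Ti = 0.7833 L/s × 0.74 s × 1000 mL/L = 579.64 mL.
R = (PIP − Pplat)/V̇ = (20.0 − 14.9) / 0.7833 = 5.1/0.7833 = 6.511 cmH2O·s/L.
C = Vt/(Pplat − PEEP) = 579.64 / (14.9 − 7) = 579.64/7.9 = 73.372 mL/cmH2O.
τ = R × C = 6.511 × 0.07337 L/cmH2O = 0.4777 s.
Fraction remaining = e^(−Te/τ) = e^(−1.10/0.4777) = 0.09999.
Trapped volume = 579.64 × 0.09999 = 57.958 mL.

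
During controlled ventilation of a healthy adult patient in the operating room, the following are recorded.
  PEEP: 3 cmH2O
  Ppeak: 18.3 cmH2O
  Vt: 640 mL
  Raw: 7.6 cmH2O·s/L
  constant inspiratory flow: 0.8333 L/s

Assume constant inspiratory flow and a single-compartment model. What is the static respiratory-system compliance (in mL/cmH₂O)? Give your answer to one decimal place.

71.4

Equation of motion (constant flow): PIP = Vt/C + R·V̇ + PEEP.
Vt/C = PIP − R·V̇ − PEEP = 18.3 − 7.6×0.8333 − 3 = 18.3 − 6.333 − 3 = 8.967 cmH2O.
C = Vt / 8.967 = 640 / 8.967 = 71.373 mL/cmH2O.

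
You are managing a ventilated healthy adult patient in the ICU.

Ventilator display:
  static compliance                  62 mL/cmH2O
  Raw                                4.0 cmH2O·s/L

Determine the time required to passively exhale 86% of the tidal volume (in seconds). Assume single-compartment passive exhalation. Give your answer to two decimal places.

0.49

τ = R × C = 4.0 × 62 mL/cmH2O = 4.0 × 0.062 L/cmH2O = 0.248 s.
Exhaled fraction f = 1 − e^(−t/τ) → t = −τ·ln(1 − f) = −0.248·ln(0.14) = 0.4876 s.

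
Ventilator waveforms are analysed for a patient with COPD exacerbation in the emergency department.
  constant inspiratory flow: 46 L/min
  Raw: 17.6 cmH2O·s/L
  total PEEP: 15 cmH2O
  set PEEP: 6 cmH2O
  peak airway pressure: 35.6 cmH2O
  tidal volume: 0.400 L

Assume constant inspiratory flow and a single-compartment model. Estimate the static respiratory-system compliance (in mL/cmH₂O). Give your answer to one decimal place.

56.3

Flow: 46 L/min ÷ 60 = 0.7667 L/s.
Total PEEP = 15 cmH2O (set 6 + intrinsic 9); this is the baseline alveolar pressure.
Equation of motion (constant flow): PIP = Vt/C + R·V̇ + PEEP.
Vt/C = PIP − R·V̇ − PEEP = 35.6 − 17.6×0.7667 − 15 = 35.6 − 13.494 − 15 = 7.106 cmH2O.
C = Vt / 7.106 = 400 / 7.106 = 56.29 mL/cmH2O.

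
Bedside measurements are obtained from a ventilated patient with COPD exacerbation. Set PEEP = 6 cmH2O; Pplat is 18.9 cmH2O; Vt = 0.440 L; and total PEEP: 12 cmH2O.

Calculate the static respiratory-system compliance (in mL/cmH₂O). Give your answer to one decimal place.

63.8

End-expiratory occlusion gives total PEEP = 12 cmH2O (intrinsic PEEP = 12 − 6 = 6). Use total PEEP for the elastic gradient.
Cstat = Vt / (Pplat − PEEPtotal) = 440 / (18.9 − 12) = 440 / 6.9 = 63.768 mL/cmH2O.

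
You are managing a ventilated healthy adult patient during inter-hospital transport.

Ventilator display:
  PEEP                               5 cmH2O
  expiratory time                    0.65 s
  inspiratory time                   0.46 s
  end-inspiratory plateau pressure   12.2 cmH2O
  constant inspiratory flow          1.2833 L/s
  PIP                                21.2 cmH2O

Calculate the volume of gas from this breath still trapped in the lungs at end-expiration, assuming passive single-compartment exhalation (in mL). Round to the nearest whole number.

Vt = flow × Ti = 1.2833 L/s × 0.46 s × 1000 mL/L = 590.32 mL.
R = (PIP − Pplat)/V̇ = (21.2 − 12.2) / 1.2833 = 9.0/1.2833 = 7.013 cmH2O·s/L.
C = Vt/(Pplat − PEEP) = 590.32 / (12.2 − 5) = 590.32/7.2 = 81.989 mL/cmH2O.
τ = R × C = 7.013 × 0.08199 L/cmH2O = 0.575 s.
Fraction remaining = e^(−Te/τ) = e^(−0.65/0.575) = 0.3229.
Trapped volume = 590.32 × 0.3229 = 190.61 mL.

191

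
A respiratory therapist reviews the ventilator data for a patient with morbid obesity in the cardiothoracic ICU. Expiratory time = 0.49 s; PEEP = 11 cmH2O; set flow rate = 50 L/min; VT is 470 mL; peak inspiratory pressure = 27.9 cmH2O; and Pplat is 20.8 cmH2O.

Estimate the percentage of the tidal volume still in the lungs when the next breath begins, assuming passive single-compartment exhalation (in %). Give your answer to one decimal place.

30.1

Flow: 50 L/min ÷ 60 = 0.8333 L/s.
R = (PIP − Pplat)/V̇ = (27.9 − 20.8) / 0.8333 = 7.1/0.8333 = 8.52 cmH2O·s/L.
C = Vt/(Pplat − PEEP) = 470.0 / (20.8 − 11) = 470.0/9.8 = 47.959 mL/cmH2O.
τ = R × C = 8.52 × 0.04796 L/cmH2O = 0.4086 s.
Fraction remaining at end-expiration = e^(−Te/τ) = e^(−0.49/0.4086) = 0.3014 → 30.14%.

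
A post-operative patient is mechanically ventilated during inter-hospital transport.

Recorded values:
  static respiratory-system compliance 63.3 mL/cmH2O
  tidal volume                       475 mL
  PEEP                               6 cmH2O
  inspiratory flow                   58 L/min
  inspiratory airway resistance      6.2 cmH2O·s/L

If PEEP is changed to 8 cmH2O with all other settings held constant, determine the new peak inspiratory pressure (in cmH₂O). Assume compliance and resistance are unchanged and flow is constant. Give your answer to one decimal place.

Flow: 58 L/min ÷ 60 = 0.9667 L/s.
PIP = Vt/C + R·V̇ + PEEP (constant-flow equation of motion).
Only the baseline term changes: ΔPIP = ΔPEEP = 8 − 6 = 2.0 cmH2O.
Original PIP = 475/63.3 + 6.2×0.9667 + 6 = 19.497 cmH2O; new PIP = 19.497 + (2.0) = 21.497 cmH2O.

21.5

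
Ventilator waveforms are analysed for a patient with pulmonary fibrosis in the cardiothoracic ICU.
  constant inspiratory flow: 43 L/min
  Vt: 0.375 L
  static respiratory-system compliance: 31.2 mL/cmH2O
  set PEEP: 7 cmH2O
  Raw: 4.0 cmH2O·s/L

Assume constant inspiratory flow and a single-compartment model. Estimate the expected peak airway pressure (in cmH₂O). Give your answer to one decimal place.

Flow: 43 L/min ÷ 60 = 0.7167 L/s.
Equation of motion (constant flow): PIP = Vt/C + R·V̇ + PEEP.
PIP = 375/31.2 + 4.0×0.7167 + 7 = 12.019 + 2.867 + 7 = 21.886 cmH2O.

21.9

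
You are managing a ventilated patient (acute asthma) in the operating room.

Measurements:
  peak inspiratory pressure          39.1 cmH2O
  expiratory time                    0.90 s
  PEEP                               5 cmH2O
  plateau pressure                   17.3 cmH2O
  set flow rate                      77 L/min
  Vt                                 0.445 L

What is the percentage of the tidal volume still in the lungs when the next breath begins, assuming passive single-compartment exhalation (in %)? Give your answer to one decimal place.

Flow: 77 L/min ÷ 60 = 1.2833 L/s.
R = (PIP − Pplat)/V̇ = (39.1 − 17.3) / 1.2833 = 21.8/1.2833 = 16.987 cmH2O·s/L.
C = Vt/(Pplat − PEEP) = 445.0 / (17.3 − 5) = 445.0/12.3 = 36.179 mL/cmH2O.
τ = R × C = 16.987 × 0.03618 L/cmH2O = 0.6146 s.
Fraction remaining at end-expiration = e^(−Te/τ) = e^(−0.90/0.6146) = 0.2312 → 23.12%.

23.1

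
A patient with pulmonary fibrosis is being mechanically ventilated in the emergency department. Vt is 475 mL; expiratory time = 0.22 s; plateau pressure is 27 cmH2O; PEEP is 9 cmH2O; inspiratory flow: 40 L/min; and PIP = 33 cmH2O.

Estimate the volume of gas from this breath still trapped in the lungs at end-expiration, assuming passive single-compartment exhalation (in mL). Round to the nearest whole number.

Flow: 40 L/min ÷ 60 = 0.6667 L/s.
R = (PIP − Pplat)/V̇ = (33 − 27) / 0.6667 = 6.0/0.6667 = 9.0 cmH2O·s/L.
C = Vt/(Pplat − PEEP) = 475.0 / (27 − 9) = 475.0/18.0 = 26.389 mL/cmH2O.
τ = R × C = 9.0 × 0.02639 L/cmH2O = 0.2375 s.
Fraction remaining = e^(−Te/τ) = e^(−0.22/0.2375) = 0.396.
Trapped volume = 475.0 × 0.396 = 188.1 mL.

188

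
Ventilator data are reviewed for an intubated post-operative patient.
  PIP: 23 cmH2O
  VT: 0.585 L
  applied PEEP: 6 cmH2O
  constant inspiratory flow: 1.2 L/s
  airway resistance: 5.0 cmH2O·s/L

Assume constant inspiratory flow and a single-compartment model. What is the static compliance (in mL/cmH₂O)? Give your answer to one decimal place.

53.2

Equation of motion (constant flow): PIP = Vt/C + R·V̇ + PEEP.
Vt/C = PIP − R·V̇ − PEEP = 23 − 5.0×1.2 − 6 = 23 − 6.0 − 6 = 11.0 cmH2O.
C = Vt / 11.0 = 585 / 11.0 = 53.182 mL/cmH2O.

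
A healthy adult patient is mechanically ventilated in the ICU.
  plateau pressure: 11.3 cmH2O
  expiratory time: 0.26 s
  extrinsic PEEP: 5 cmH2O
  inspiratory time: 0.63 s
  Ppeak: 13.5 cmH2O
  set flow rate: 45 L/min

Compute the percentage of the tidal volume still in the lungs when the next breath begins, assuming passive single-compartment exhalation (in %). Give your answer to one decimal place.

30.7

Flow: 45 L/min ÷ 60 = 0.75 L/s.
Vt = flow × Ti = 0.75 L/s × 0.63 s × 1000 mL/L = 472.5 mL.
R = (PIP − Pplat)/V̇ = (13.5 − 11.3) / 0.75 = 2.2/0.75 = 2.933 cmH2O·s/L.
C = Vt/(Pplat − PEEP) = 472.5 / (11.3 − 5) = 472.5/6.3 = 75.0 mL/cmH2O.
τ = R × C = 2.933 × 0.075 L/cmH2O = 0.22 s.
Fraction remaining at end-expiration = e^(−Te/τ) = e^(−0.26/0.22) = 0.3067 → 30.67%.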